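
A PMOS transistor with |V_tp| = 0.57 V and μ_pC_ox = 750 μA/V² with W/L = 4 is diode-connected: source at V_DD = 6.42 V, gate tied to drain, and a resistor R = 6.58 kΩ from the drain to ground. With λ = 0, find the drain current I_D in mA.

I_D = 0.780 mA

With gate tied to drain, V_SG = V_SD ≥ V_SG − |V_tp|, so the device is in saturation.
k_p = μ_pC_ox · (W/L) = 3 mA/V².
KCL at the drain: ½ k_p (V_SG − |V_tp|)² = (V_DD − V_SG)/R.
Let x = V_SG − 0.57. Then 9.87 x² + x − 5.85 = 0, giving x = 0.721 V (positive root), so V_SG = 1.29 V.
I_D = (V_DD − V_SG)/R = (6.42 − 1.29) / 6.58 = 0.78 mA.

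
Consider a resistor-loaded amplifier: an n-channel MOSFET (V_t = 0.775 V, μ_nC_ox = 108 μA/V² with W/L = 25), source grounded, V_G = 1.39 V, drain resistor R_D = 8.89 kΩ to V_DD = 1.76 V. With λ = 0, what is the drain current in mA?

V_GS = V_G = 1.39 V, so V_ov = 1.39 − 0.775 = 0.615 V.
k_n = μ_nC_ox · (W/L) = 2.7 mA/V².
Assume saturation: I_D = ½ k_n V_ov² = 0.5 × 2.7 × 0.615² = 0.511 mA, giving V_DS = V_DD − I_D R_D = 1.76 − 0.511 × 8.89 = -2.78 V.
But -2.78 V < V_ov = 0.615 V, so the device is actually in triode.
In triode I_D = k_n[V_ov V_DS − ½ V_DS²] and I_D = (V_DD − V_DS)/R_D. Equating: 12 V_DS² − 15.76 V_DS + 1.76 = 0, giving V_DS = 0.123 V (the root below V_ov).
I_D = (1.76 − 0.123) / 8.89 = 0.184 mA.

I_D = 0.184 mA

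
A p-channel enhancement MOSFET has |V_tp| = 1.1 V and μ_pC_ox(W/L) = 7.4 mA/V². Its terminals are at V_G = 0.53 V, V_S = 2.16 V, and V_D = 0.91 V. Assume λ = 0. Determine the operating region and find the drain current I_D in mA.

V_SG = V_S − V_G = 2.16 − 0.53 = 1.63 V; V_SD = V_S − V_D = 2.16 − 0.91 = 1.25 V.
V_ov = V_SG − |V_tp| = 1.63 − 1.1 = 0.53 V.
Since V_SD = 1.25 V ≥ V_ov = 0.53 V, the device is in saturation.
I_D = ½ k_p V_ov² = 0.5 × 7.4 × 0.53² = 1.04 mA.

Saturation; I_D = 1.04 mA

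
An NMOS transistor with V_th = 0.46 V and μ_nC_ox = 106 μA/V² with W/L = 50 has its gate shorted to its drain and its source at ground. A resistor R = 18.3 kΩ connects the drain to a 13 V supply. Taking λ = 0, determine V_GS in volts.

V_GS = 0.958 V

With gate tied to drain, V_GS = V_DS ≥ V_GS − V_th, so the device is in saturation.
k_n = μ_nC_ox · (W/L) = 5.3 mA/V².
KCL at the drain: ½ k_n (V_GS − V_th)² = (V_DD − V_GS)/R.
Let x = V_GS − 0.46. Then 48.5 x² + x − 12.54 = 0, giving x = 0.498 V (positive root), so V_GS = 0.958 V.
I_D = (V_DD − V_GS)/R = (13 − 0.958) / 18.3 = 0.658 mA.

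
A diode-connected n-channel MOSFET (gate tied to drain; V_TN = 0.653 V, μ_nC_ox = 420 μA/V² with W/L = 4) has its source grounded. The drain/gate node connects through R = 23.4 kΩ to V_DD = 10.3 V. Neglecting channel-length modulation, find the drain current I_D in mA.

With gate tied to drain, V_GS = V_DS ≥ V_GS − V_TN, so the device is in saturation.
k_n = μ_nC_ox · (W/L) = 1.68 mA/V².
KCL at the drain: ½ k_n (V_GS − V_TN)² = (V_DD − V_GS)/R.
Let x = V_GS − 0.653. Then 19.7 x² + x − 9.647 = 0, giving x = 0.676 V (positive root), so V_GS = 1.33 V.
I_D = (V_DD − V_GS)/R = (10.3 − 1.33) / 23.4 = 0.383 mA.

I_D = 0.383 mA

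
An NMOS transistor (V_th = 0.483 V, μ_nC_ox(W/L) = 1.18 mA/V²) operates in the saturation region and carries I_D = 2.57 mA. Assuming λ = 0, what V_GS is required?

V_GS = 2.57 V

In saturation I_D = ½ k_n (V_GS − V_th)², so V_GS − V_th = √(2 I_D / k_n) = √(2 × 2.57 / 1.18) = 2.09 V.
V_GS = 0.483 + 2.09 = 2.57 V.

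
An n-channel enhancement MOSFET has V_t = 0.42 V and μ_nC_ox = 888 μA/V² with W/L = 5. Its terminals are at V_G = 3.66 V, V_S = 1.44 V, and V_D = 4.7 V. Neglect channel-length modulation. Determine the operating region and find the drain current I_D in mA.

V_GS = V_G − V_S = 3.66 − 1.44 = 2.22 V; V_DS = V_D − V_S = 4.7 − 1.44 = 3.26 V.
k_n = μ_nC_ox · (W/L) = 4.44 mA/V².
V_ov = V_GS − V_t = 2.22 − 0.42 = 1.8 V.
Since V_DS = 3.26 V ≥ V_ov = 1.8 V, the device is in saturation.
I_D = ½ k_n V_ov² = 0.5 × 4.44 × 1.8² = 7.19 mA.

Saturation; I_D = 7.19 mA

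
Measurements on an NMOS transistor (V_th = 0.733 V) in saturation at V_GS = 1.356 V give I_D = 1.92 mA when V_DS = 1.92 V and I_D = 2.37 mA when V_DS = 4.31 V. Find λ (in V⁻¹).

λ = 0.121 V⁻¹

With V_GS fixed, I_D ∝ (1 + λ V_DS) in saturation, so I_D2/I_D1 = (1 + λ V_DS2)/(1 + λ V_DS1).
2.37/1.92 = 1.234 = (1 + 4.31 λ)/(1 + 1.92 λ).
Solving: λ (I_D1 V_DS2 − I_D2 V_DS1) = I_D2 − I_D1, so λ = (2.37 − 1.92) / (1.92 × 4.31 − 2.37 × 1.92) = 0.45 / 3.72 = 0.121 V⁻¹.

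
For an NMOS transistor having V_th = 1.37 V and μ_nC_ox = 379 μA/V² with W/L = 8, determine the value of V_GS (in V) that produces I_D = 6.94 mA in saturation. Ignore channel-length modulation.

V_GS = 3.51 V

k_n = μ_nC_ox · (W/L) = 3.032 mA/V².
In saturation I_D = ½ k_n (V_GS − V_th)², so V_GS − V_th = √(2 I_D / k_n) = √(2 × 6.94 / 3.032) = 2.14 V.
V_GS = 1.37 + 2.14 = 3.51 V.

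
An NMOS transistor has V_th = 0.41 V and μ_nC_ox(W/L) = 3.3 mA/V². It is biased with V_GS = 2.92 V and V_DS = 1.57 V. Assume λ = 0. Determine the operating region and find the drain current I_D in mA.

V_ov = V_GS − V_th = 2.92 − 0.41 = 2.51 V.
Since V_DS = 1.57 V < V_ov = 2.51 V, the device is in the triode region.
I_D = k_n [V_ov · V_DS − ½ V_DS²] = 3.3 × [2.51 × 1.57 − 0.5 × 1.57²] = 8.94 mA.

Triode; I_D = 8.94 mA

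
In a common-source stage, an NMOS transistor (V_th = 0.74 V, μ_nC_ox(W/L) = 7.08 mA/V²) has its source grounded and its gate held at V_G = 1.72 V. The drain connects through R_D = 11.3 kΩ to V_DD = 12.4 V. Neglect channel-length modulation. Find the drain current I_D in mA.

V_GS = V_G = 1.72 V, so V_ov = 1.72 − 0.74 = 0.98 V.
Assume saturation: I_D = ½ k_n V_ov² = 0.5 × 7.08 × 0.98² = 3.4 mA, giving V_DS = V_DD − I_D R_D = 12.4 − 3.4 × 11.3 = -26 V.
But -26 V < V_ov = 0.98 V, so the device is actually in triode.
In triode I_D = k_n[V_ov V_DS − ½ V_DS²] and I_D = (V_DD − V_DS)/R_D. Equating: 40 V_DS² − 79.4 V_DS + 12.4 = 0, giving V_DS = 0.171 V (the root below V_ov).
I_D = (12.4 − 0.171) / 11.3 = 1.08 mA.

I_D = 1.08 mA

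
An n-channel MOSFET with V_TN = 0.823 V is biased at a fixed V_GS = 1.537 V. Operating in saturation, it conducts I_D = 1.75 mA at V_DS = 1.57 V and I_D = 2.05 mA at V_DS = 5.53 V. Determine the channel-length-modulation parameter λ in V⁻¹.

λ = 0.0464 V⁻¹

With V_GS fixed, I_D ∝ (1 + λ V_DS) in saturation, so I_D2/I_D1 = (1 + λ V_DS2)/(1 + λ V_DS1).
2.05/1.75 = 1.171 = (1 + 5.53 λ)/(1 + 1.57 λ).
Solving: λ (I_D1 V_DS2 − I_D2 V_DS1) = I_D2 − I_D1, so λ = (2.05 − 1.75) / (1.75 × 5.53 − 2.05 × 1.57) = 0.3 / 6.46 = 0.0464 V⁻¹.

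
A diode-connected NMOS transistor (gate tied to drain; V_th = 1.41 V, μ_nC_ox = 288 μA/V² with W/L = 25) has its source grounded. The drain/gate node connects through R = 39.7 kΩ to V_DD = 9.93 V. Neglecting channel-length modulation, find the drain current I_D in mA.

With gate tied to drain, V_GS = V_DS ≥ V_GS − V_th, so the device is in saturation.
k_n = μ_nC_ox · (W/L) = 7.2 mA/V².
KCL at the drain: ½ k_n (V_GS − V_th)² = (V_DD − V_GS)/R.
Let x = V_GS − 1.41. Then 143 x² + x − 8.52 = 0, giving x = 0.241 V (positive root), so V_GS = 1.65 V.
I_D = (V_DD − V_GS)/R = (9.93 − 1.65) / 39.7 = 0.209 mA.

I_D = 0.209 mA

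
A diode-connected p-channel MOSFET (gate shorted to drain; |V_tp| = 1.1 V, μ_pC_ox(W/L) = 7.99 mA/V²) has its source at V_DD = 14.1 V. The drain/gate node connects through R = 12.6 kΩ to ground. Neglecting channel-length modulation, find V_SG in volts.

With gate tied to drain, V_SG = V_SD ≥ V_SG − |V_tp|, so the device is in saturation.
KCL at the drain: ½ k_p (V_SG − |V_tp|)² = (V_DD − V_SG)/R.
Let x = V_SG − 1.1. Then 50.3 x² + x − 13 = 0, giving x = 0.498 V (positive root), so V_SG = 1.6 V.
I_D = (V_DD − V_SG)/R = (14.1 − 1.6) / 12.6 = 0.992 mA.

V_SG = 1.60 V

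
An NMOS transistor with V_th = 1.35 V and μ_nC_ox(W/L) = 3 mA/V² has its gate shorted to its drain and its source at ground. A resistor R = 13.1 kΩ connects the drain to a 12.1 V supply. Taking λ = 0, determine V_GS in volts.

With gate tied to drain, V_GS = V_DS ≥ V_GS − V_th, so the device is in saturation.
KCL at the drain: ½ k_n (V_GS − V_th)² = (V_DD − V_GS)/R.
Let x = V_GS − 1.35. Then 19.6 x² + x − 10.75 = 0, giving x = 0.715 V (positive root), so V_GS = 2.06 V.
I_D = (V_DD − V_GS)/R = (12.1 − 2.06) / 13.1 = 0.766 mA.

V_GS = 2.06 V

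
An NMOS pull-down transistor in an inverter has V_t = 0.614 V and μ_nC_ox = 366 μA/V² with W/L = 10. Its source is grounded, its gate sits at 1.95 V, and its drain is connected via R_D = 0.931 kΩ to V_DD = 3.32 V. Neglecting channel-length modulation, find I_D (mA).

V_GS = V_G = 1.95 V, so V_ov = 1.95 − 0.614 = 1.34 V.
k_n = μ_nC_ox · (W/L) = 3.66 mA/V².
Assume saturation: I_D = ½ k_n V_ov² = 0.5 × 3.66 × 1.34² = 3.27 mA, giving V_DS = V_DD − I_D R_D = 3.32 − 3.27 × 0.931 = 0.279 V.
But 0.279 V < V_ov = 1.34 V, so the device is actually in triode.
In triode I_D = k_n[V_ov V_DS − ½ V_DS²] and I_D = (V_DD − V_DS)/R_D. Equating: 1.7 V_DS² − 5.552 V_DS + 3.32 = 0, giving V_DS = 0.789 V (the root below V_ov).
I_D = (3.32 − 0.789) / 0.931 = 2.72 mA.

I_D = 2.72 mA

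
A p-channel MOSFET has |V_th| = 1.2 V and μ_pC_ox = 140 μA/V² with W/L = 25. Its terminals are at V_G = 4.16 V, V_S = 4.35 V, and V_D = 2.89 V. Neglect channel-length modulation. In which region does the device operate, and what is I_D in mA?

V_SG = V_S − V_G = 4.35 − 4.16 = 0.19 V; V_SD = V_S − V_D = 4.35 − 2.89 = 1.46 V.
V_SG = 0.19 V < |V_th| = 1.2 V, so the transistor is in cutoff.

Cutoff; I_D = 0 mA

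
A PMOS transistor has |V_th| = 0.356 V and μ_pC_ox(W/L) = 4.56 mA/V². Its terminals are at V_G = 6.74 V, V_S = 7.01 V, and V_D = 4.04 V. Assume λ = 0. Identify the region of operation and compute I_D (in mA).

V_SG = V_S − V_G = 7.01 − 6.74 = 0.27 V; V_SD = V_S − V_D = 7.01 − 4.04 = 2.97 V.
V_SG = 0.27 V < |V_th| = 0.356 V, so the transistor is in cutoff.

Cutoff; I_D = 0 mA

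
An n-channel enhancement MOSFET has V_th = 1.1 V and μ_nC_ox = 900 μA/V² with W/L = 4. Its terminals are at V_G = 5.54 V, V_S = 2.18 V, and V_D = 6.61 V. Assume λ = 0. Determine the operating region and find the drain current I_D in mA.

Saturation; I_D = 9.19 mA

V_GS = V_G − V_S = 5.54 − 2.18 = 3.36 V; V_DS = V_D − V_S = 6.61 − 2.18 = 4.43 V.
k_n = μ_nC_ox · (W/L) = 3.6 mA/V².
V_ov = V_GS − V_th = 3.36 − 1.1 = 2.26 V.
Since V_DS = 4.43 V ≥ V_ov = 2.26 V, the device is in saturation.
I_D = ½ k_n V_ov² = 0.5 × 3.6 × 2.26² = 9.19 mA.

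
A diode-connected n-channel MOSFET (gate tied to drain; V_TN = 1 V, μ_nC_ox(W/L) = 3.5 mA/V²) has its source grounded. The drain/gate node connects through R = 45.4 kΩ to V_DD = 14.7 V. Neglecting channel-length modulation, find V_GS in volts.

V_GS = 1.41 V

With gate tied to drain, V_GS = V_DS ≥ V_GS − V_TN, so the device is in saturation.
KCL at the drain: ½ k_n (V_GS − V_TN)² = (V_DD − V_GS)/R.
Let x = V_GS − 1. Then 79.5 x² + x − 13.7 = 0, giving x = 0.409 V (positive root), so V_GS = 1.41 V.
I_D = (V_DD − V_GS)/R = (14.7 − 1.41) / 45.4 = 0.293 mA.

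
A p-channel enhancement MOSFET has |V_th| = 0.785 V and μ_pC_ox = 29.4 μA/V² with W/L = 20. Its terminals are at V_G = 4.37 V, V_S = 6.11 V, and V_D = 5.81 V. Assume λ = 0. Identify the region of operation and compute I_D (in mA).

V_SG = V_S − V_G = 6.11 − 4.37 = 1.74 V; V_SD = V_S − V_D = 6.11 − 5.81 = 0.3 V.
k_p = μ_pC_ox · (W/L) = 0.588 mA/V².
V_ov = V_SG − |V_th| = 1.74 − 0.785 = 0.955 V.
Since V_SD = 0.3 V < V_ov = 0.955 V, the device is in the triode region.
I_D = k_p [V_ov · V_SD − ½ V_SD²] = 0.588 × [0.955 × 0.3 − 0.5 × 0.3²] = 0.142 mA.

Triode; I_D = 0.142 mA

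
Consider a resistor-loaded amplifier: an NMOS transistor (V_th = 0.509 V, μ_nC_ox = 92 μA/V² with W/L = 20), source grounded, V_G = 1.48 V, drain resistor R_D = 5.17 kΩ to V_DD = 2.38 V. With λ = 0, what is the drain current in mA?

I_D = 0.409 mA

V_GS = V_G = 1.48 V, so V_ov = 1.48 − 0.509 = 0.971 V.
k_n = μ_nC_ox · (W/L) = 1.84 mA/V².
Assume saturation: I_D = ½ k_n V_ov² = 0.5 × 1.84 × 0.971² = 0.867 mA, giving V_DS = V_DD − I_D R_D = 2.38 − 0.867 × 5.17 = -2.1 V.
But -2.1 V < V_ov = 0.971 V, so the device is actually in triode.
In triode I_D = k_n[V_ov V_DS − ½ V_DS²] and I_D = (V_DD − V_DS)/R_D. Equating: 4.76 V_DS² − 10.24 V_DS + 2.38 = 0, giving V_DS = 0.265 V (the root below V_ov).
I_D = (2.38 − 0.265) / 5.17 = 0.409 mA.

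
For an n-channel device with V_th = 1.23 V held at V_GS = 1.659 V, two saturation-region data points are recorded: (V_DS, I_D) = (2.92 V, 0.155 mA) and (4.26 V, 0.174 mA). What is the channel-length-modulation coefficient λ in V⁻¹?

λ = 0.125 V⁻¹

With V_GS fixed, I_D ∝ (1 + λ V_DS) in saturation, so I_D2/I_D1 = (1 + λ V_DS2)/(1 + λ V_DS1).
0.174/0.155 = 1.123 = (1 + 4.26 λ)/(1 + 2.92 λ).
Solving: λ (I_D1 V_DS2 − I_D2 V_DS1) = I_D2 − I_D1, so λ = (0.174 − 0.155) / (0.155 × 4.26 − 0.174 × 2.92) = 0.019 / 0.152 = 0.125 V⁻¹.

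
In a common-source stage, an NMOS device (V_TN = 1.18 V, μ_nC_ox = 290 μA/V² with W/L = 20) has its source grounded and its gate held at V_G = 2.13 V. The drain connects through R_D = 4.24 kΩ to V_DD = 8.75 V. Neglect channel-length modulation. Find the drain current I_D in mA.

I_D = 1.95 mA

V_GS = V_G = 2.13 V, so V_ov = 2.13 − 1.18 = 0.95 V.
k_n = μ_nC_ox · (W/L) = 5.8 mA/V².
Assume saturation: I_D = ½ k_n V_ov² = 0.5 × 5.8 × 0.95² = 2.62 mA, giving V_DS = V_DD − I_D R_D = 8.75 − 2.62 × 4.24 = -2.35 V.
But -2.35 V < V_ov = 0.95 V, so the device is actually in triode.
In triode I_D = k_n[V_ov V_DS − ½ V_DS²] and I_D = (V_DD − V_DS)/R_D. Equating: 12.3 V_DS² − 24.36 V_DS + 8.75 = 0, giving V_DS = 0.471 V (the root below V_ov).
I_D = (8.75 − 0.471) / 4.24 = 1.95 mA.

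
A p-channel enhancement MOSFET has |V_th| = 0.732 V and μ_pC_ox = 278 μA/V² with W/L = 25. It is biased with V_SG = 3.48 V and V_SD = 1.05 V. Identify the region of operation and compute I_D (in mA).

k_p = μ_pC_ox · (W/L) = 6.95 mA/V².
V_ov = V_SG − |V_th| = 3.48 − 0.732 = 2.75 V.
Since V_SD = 1.05 V < V_ov = 2.75 V, the device is in the triode region.
I_D = k_p [V_ov · V_SD − ½ V_SD²] = 6.95 × [2.75 × 1.05 − 0.5 × 1.05²] = 16.2 mA.

Triode; I_D = 16.2 mA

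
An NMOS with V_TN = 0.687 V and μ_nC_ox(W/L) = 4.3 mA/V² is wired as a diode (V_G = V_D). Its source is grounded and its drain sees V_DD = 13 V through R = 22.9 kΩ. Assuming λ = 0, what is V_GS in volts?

V_GS = 1.18 V

With gate tied to drain, V_GS = V_DS ≥ V_GS − V_TN, so the device is in saturation.
KCL at the drain: ½ k_n (V_GS − V_TN)² = (V_DD − V_GS)/R.
Let x = V_GS − 0.687. Then 49.2 x² + x − 12.31 = 0, giving x = 0.49 V (positive root), so V_GS = 1.18 V.
I_D = (V_DD − V_GS)/R = (13 − 1.18) / 22.9 = 0.516 mA.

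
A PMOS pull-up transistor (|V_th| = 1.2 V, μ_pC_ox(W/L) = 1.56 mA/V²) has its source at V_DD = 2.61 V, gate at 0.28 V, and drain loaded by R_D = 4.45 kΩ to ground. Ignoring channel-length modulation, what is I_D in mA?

V_SG = V_DD − V_G = 2.61 − 0.28 = 2.33 V, so V_ov = 2.33 − 1.2 = 1.13 V.
Assume saturation: I_D = ½ k_p V_ov² = 0.5 × 1.56 × 1.13² = 0.996 mA, giving V_SD = V_DD − I_D R_D = 2.61 − 0.996 × 4.45 = -1.82 V.
But -1.82 V < V_ov = 1.13 V, so the device is actually in triode.
In triode I_D = k_p[V_ov V_SD − ½ V_SD²] and I_D = (V_DD − V_SD)/R_D. Equating: 3.47 V_SD² − 8.844 V_SD + 2.61 = 0, giving V_SD = 0.341 V (the root below V_ov).
I_D = (2.61 − 0.341) / 4.45 = 0.51 mA.

I_D = 0.510 mA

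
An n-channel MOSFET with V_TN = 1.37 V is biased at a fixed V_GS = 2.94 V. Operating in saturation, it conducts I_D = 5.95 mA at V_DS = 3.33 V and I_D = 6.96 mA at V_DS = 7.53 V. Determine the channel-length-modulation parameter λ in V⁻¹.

λ = 0.0467 V⁻¹

With V_GS fixed, I_D ∝ (1 + λ V_DS) in saturation, so I_D2/I_D1 = (1 + λ V_DS2)/(1 + λ V_DS1).
6.96/5.95 = 1.17 = (1 + 7.53 λ)/(1 + 3.33 λ).
Solving: λ (I_D1 V_DS2 − I_D2 V_DS1) = I_D2 − I_D1, so λ = (6.96 − 5.95) / (5.95 × 7.53 − 6.96 × 3.33) = 1.01 / 21.6 = 0.0467 V⁻¹.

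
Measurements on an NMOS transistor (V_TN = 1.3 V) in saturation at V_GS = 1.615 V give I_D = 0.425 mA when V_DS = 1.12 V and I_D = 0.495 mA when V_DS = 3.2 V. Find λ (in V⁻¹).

With V_GS fixed, I_D ∝ (1 + λ V_DS) in saturation, so I_D2/I_D1 = (1 + λ V_DS2)/(1 + λ V_DS1).
0.495/0.425 = 1.165 = (1 + 3.2 λ)/(1 + 1.12 λ).
Solving: λ (I_D1 V_DS2 − I_D2 V_DS1) = I_D2 − I_D1, so λ = (0.495 − 0.425) / (0.425 × 3.2 − 0.495 × 1.12) = 0.07 / 0.806 = 0.0869 V⁻¹.

λ = 0.0869 V⁻¹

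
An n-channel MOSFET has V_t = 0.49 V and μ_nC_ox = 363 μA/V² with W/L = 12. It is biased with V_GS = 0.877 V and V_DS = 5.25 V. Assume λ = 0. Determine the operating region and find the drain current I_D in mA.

Saturation; I_D = 0.326 mA

k_n = μ_nC_ox · (W/L) = 4.356 mA/V².
V_ov = V_GS − V_t = 0.877 − 0.49 = 0.387 V.
Since V_DS = 5.25 V ≥ V_ov = 0.387 V, the device is in saturation.
I_D = ½ k_n V_ov² = 0.5 × 4.356 × 0.387² = 0.326 mA.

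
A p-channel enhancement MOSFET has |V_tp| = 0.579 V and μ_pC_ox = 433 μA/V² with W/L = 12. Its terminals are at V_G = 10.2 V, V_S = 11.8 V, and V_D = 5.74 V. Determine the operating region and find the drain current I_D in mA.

Saturation; I_D = 2.71 mA

V_SG = V_S − V_G = 11.8 − 10.2 = 1.6 V; V_SD = V_S − V_D = 11.8 − 5.74 = 6.06 V.
k_p = μ_pC_ox · (W/L) = 5.196 mA/V².
V_ov = V_SG − |V_tp| = 1.6 − 0.579 = 1.02 V.
Since V_SD = 6.06 V ≥ V_ov = 1.02 V, the device is in saturation.
I_D = ½ k_p V_ov² = 0.5 × 5.196 × 1.02² = 2.71 mA.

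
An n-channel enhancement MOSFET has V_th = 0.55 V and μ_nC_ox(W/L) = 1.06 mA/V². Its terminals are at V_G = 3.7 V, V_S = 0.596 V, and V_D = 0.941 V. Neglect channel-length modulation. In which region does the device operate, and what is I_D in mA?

Triode; I_D = 0.871 mA

V_GS = V_G − V_S = 3.7 − 0.596 = 3.1 V; V_DS = V_D − V_S = 0.941 − 0.596 = 0.345 V.
V_ov = V_GS − V_th = 3.1 − 0.55 = 2.55 V.
Since V_DS = 0.345 V < V_ov = 2.55 V, the device is in the triode region.
I_D = k_n [V_ov · V_DS − ½ V_DS²] = 1.06 × [2.55 × 0.345 − 0.5 × 0.345²] = 0.871 mA.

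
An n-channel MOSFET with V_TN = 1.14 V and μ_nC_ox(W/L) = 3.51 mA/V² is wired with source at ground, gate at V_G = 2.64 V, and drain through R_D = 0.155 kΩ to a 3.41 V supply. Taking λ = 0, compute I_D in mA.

I_D = 3.95 mA

V_GS = V_G = 2.64 V, so V_ov = 2.64 − 1.14 = 1.5 V.
Assume saturation: I_D = ½ k_n V_ov² = 0.5 × 3.51 × 1.5² = 3.95 mA, giving V_DS = V_DD − I_D R_D = 3.41 − 3.95 × 0.155 = 2.8 V.
V_DS = 2.8 V ≥ V_ov = 1.5 V, confirming saturation.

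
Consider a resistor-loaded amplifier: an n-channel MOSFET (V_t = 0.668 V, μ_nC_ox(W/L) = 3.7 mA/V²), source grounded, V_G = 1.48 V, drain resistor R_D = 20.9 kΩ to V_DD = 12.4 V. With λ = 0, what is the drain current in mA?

I_D = 0.583 mA

V_GS = V_G = 1.48 V, so V_ov = 1.48 − 0.668 = 0.812 V.
Assume saturation: I_D = ½ k_n V_ov² = 0.5 × 3.7 × 0.812² = 1.22 mA, giving V_DS = V_DD − I_D R_D = 12.4 − 1.22 × 20.9 = -13.1 V.
But -13.1 V < V_ov = 0.812 V, so the device is actually in triode.
In triode I_D = k_n[V_ov V_DS − ½ V_DS²] and I_D = (V_DD − V_DS)/R_D. Equating: 38.7 V_DS² − 63.79 V_DS + 12.4 = 0, giving V_DS = 0.225 V (the root below V_ov).
I_D = (12.4 − 0.225) / 20.9 = 0.583 mA.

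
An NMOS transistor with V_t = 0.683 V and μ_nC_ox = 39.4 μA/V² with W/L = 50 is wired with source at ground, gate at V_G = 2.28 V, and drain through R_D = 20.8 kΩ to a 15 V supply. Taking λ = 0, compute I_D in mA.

I_D = 0.709 mA

V_GS = V_G = 2.28 V, so V_ov = 2.28 − 0.683 = 1.6 V.
k_n = μ_nC_ox · (W/L) = 1.97 mA/V².
Assume saturation: I_D = ½ k_n V_ov² = 0.5 × 1.97 × 1.6² = 2.51 mA, giving V_DS = V_DD − I_D R_D = 15 − 2.51 × 20.8 = -37.3 V.
But -37.3 V < V_ov = 1.6 V, so the device is actually in triode.
In triode I_D = k_n[V_ov V_DS − ½ V_DS²] and I_D = (V_DD − V_DS)/R_D. Equating: 20.5 V_DS² − 66.44 V_DS + 15 = 0, giving V_DS = 0.244 V (the root below V_ov).
I_D = (15 − 0.244) / 20.8 = 0.709 mA.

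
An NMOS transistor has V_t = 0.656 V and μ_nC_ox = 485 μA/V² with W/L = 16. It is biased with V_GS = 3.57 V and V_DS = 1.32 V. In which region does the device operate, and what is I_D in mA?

Triode; I_D = 23.1 mA

k_n = μ_nC_ox · (W/L) = 7.76 mA/V².
V_ov = V_GS − V_t = 3.57 − 0.656 = 2.91 V.
Since V_DS = 1.32 V < V_ov = 2.91 V, the device is in the triode region.
I_D = k_n [V_ov · V_DS − ½ V_DS²] = 7.76 × [2.91 × 1.32 − 0.5 × 1.32²] = 23.1 mA.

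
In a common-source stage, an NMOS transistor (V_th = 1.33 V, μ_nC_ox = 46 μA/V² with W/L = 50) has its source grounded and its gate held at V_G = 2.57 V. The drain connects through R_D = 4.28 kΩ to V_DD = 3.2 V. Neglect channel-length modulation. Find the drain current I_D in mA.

V_GS = V_G = 2.57 V, so V_ov = 2.57 − 1.33 = 1.24 V.
k_n = μ_nC_ox · (W/L) = 2.3 mA/V².
Assume saturation: I_D = ½ k_n V_ov² = 0.5 × 2.3 × 1.24² = 1.77 mA, giving V_DS = V_DD − I_D R_D = 3.2 − 1.77 × 4.28 = -4.37 V.
But -4.37 V < V_ov = 1.24 V, so the device is actually in triode.
In triode I_D = k_n[V_ov V_DS − ½ V_DS²] and I_D = (V_DD − V_DS)/R_D. Equating: 4.92 V_DS² − 13.21 V_DS + 3.2 = 0, giving V_DS = 0.269 V (the root below V_ov).
I_D = (3.2 − 0.269) / 4.28 = 0.685 mA.

I_D = 0.685 mA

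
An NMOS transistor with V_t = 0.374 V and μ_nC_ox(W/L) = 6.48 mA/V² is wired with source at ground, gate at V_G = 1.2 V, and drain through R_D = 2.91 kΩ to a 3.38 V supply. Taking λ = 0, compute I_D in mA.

I_D = 1.08 mA

V_GS = V_G = 1.2 V, so V_ov = 1.2 − 0.374 = 0.826 V.
Assume saturation: I_D = ½ k_n V_ov² = 0.5 × 6.48 × 0.826² = 2.21 mA, giving V_DS = V_DD − I_D R_D = 3.38 − 2.21 × 2.91 = -3.05 V.
But -3.05 V < V_ov = 0.826 V, so the device is actually in triode.
In triode I_D = k_n[V_ov V_DS − ½ V_DS²] and I_D = (V_DD − V_DS)/R_D. Equating: 9.43 V_DS² − 16.58 V_DS + 3.38 = 0, giving V_DS = 0.235 V (the root below V_ov).
I_D = (3.38 − 0.235) / 2.91 = 1.08 mA.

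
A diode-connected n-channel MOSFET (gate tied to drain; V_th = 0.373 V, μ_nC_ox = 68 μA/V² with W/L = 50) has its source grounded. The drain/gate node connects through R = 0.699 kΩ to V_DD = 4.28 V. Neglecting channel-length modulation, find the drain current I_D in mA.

With gate tied to drain, V_GS = V_DS ≥ V_GS − V_th, so the device is in saturation.
k_n = μ_nC_ox · (W/L) = 3.4 mA/V².
KCL at the drain: ½ k_n (V_GS − V_th)² = (V_DD − V_GS)/R.
Let x = V_GS − 0.373. Then 1.19 x² + x − 3.907 = 0, giving x = 1.44 V (positive root), so V_GS = 1.81 V.
I_D = (V_DD − V_GS)/R = (4.28 − 1.81) / 0.699 = 3.53 mA.

I_D = 3.53 mA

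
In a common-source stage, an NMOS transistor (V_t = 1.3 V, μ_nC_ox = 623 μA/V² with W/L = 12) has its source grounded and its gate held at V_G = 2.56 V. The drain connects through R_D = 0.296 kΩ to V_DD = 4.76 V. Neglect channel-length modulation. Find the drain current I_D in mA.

V_GS = V_G = 2.56 V, so V_ov = 2.56 − 1.3 = 1.26 V.
k_n = μ_nC_ox · (W/L) = 7.476 mA/V².
Assume saturation: I_D = ½ k_n V_ov² = 0.5 × 7.476 × 1.26² = 5.93 mA, giving V_DS = V_DD − I_D R_D = 4.76 − 5.93 × 0.296 = 3 V.
V_DS = 3 V ≥ V_ov = 1.26 V, confirming saturation.

I_D = 5.93 mA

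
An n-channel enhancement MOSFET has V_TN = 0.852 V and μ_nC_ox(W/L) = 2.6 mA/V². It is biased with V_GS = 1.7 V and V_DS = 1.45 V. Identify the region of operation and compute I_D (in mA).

V_ov = V_GS − V_TN = 1.7 − 0.852 = 0.848 V.
Since V_DS = 1.45 V ≥ V_ov = 0.848 V, the device is in saturation.
I_D = ½ k_n V_ov² = 0.5 × 2.6 × 0.848² = 0.935 mA.

Saturation; I_D = 0.935 mA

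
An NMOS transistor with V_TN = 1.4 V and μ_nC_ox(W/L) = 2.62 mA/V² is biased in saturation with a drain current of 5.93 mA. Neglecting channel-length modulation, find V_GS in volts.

V_GS = 3.53 V

In saturation I_D = ½ k_n (V_GS − V_TN)², so V_GS − V_TN = √(2 I_D / k_n) = √(2 × 5.93 / 2.62) = 2.13 V.
V_GS = 1.4 + 2.13 = 3.53 V.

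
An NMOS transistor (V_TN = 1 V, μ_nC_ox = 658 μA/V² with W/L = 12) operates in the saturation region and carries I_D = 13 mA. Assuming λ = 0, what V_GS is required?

V_GS = 2.81 V

k_n = μ_nC_ox · (W/L) = 7.896 mA/V².
In saturation I_D = ½ k_n (V_GS − V_TN)², so V_GS − V_TN = √(2 I_D / k_n) = √(2 × 13 / 7.896) = 1.81 V.
V_GS = 1 + 1.81 = 2.81 V.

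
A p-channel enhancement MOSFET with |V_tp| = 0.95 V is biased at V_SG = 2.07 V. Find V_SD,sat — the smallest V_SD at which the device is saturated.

V_SD,sat = 1.12 V

The boundary between triode and saturation is V_SD = V_SG − |V_tp| = V_ov.
V_ov = 2.07 − 0.95 = 1.12 V.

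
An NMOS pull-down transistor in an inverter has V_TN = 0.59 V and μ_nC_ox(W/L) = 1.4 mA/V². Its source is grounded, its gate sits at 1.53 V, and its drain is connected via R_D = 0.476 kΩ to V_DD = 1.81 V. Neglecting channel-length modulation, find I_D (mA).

I_D = 0.619 mA

V_GS = V_G = 1.53 V, so V_ov = 1.53 − 0.59 = 0.94 V.
Assume saturation: I_D = ½ k_n V_ov² = 0.5 × 1.4 × 0.94² = 0.619 mA, giving V_DS = V_DD − I_D R_D = 1.81 − 0.619 × 0.476 = 1.52 V.
V_DS = 1.52 V ≥ V_ov = 0.94 V, confirming saturation.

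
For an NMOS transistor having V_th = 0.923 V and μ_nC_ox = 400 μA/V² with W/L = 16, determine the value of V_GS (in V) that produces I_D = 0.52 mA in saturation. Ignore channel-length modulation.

V_GS = 1.33 V

k_n = μ_nC_ox · (W/L) = 6.4 mA/V².
In saturation I_D = ½ k_n (V_GS − V_th)², so V_GS − V_th = √(2 I_D / k_n) = √(2 × 0.52 / 6.4) = 0.403 V.
V_GS = 0.923 + 0.403 = 1.33 V.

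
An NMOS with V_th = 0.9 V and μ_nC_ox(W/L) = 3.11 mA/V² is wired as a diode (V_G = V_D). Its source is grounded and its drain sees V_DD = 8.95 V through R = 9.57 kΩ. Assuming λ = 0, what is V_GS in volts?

With gate tied to drain, V_GS = V_DS ≥ V_GS − V_th, so the device is in saturation.
KCL at the drain: ½ k_n (V_GS − V_th)² = (V_DD − V_GS)/R.
Let x = V_GS − 0.9. Then 14.9 x² + x − 8.05 = 0, giving x = 0.703 V (positive root), so V_GS = 1.6 V.
I_D = (V_DD − V_GS)/R = (8.95 − 1.6) / 9.57 = 0.768 mA.

V_GS = 1.60 V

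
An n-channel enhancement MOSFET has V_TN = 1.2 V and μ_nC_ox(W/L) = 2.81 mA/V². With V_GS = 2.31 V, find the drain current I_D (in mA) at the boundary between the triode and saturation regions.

At the boundary V_DS = V_ov = V_GS − V_TN = 2.31 − 1.2 = 1.11 V.
I_D = ½ k_n V_ov² = 0.5 × 2.81 × 1.11² = 1.73 mA.

I_D = 1.73 mA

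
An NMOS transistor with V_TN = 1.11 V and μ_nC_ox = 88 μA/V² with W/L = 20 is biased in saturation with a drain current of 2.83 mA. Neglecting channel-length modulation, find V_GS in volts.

k_n = μ_nC_ox · (W/L) = 1.76 mA/V².
In saturation I_D = ½ k_n (V_GS − V_TN)², so V_GS − V_TN = √(2 I_D / k_n) = √(2 × 2.83 / 1.76) = 1.79 V.
V_GS = 1.11 + 1.79 = 2.9 V.

V_GS = 2.90 V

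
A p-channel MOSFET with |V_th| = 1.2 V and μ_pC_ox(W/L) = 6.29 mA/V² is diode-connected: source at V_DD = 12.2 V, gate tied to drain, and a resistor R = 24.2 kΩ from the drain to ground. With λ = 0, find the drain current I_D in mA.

With gate tied to drain, V_SG = V_SD ≥ V_SG − |V_th|, so the device is in saturation.
KCL at the drain: ½ k_p (V_SG − |V_th|)² = (V_DD − V_SG)/R.
Let x = V_SG − 1.2. Then 76.1 x² + x − 11 = 0, giving x = 0.374 V (positive root), so V_SG = 1.57 V.
I_D = (V_DD − V_SG)/R = (12.2 − 1.57) / 24.2 = 0.439 mA.

I_D = 0.439 mA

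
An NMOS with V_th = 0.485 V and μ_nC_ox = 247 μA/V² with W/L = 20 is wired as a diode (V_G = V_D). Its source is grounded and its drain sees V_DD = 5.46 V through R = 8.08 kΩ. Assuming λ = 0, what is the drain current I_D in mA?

With gate tied to drain, V_GS = V_DS ≥ V_GS − V_th, so the device is in saturation.
k_n = μ_nC_ox · (W/L) = 4.94 mA/V².
KCL at the drain: ½ k_n (V_GS − V_th)² = (V_DD − V_GS)/R.
Let x = V_GS − 0.485. Then 20 x² + x − 4.975 = 0, giving x = 0.475 V (positive root), so V_GS = 0.96 V.
I_D = (V_DD − V_GS)/R = (5.46 − 0.96) / 8.08 = 0.557 mA.

I_D = 0.557 mA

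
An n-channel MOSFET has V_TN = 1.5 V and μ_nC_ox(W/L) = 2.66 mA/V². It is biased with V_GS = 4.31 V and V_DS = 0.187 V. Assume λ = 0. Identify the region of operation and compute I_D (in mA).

Triode; I_D = 1.35 mA

V_ov = V_GS − V_TN = 4.31 − 1.5 = 2.81 V.
Since V_DS = 0.187 V < V_ov = 2.81 V, the device is in the triode region.
I_D = k_n [V_ov · V_DS − ½ V_DS²] = 2.66 × [2.81 × 0.187 − 0.5 × 0.187²] = 1.35 mA.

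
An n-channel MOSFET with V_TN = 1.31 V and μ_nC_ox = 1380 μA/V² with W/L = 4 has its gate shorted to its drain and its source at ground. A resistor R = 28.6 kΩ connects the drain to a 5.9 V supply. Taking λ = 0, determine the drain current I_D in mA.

With gate tied to drain, V_GS = V_DS ≥ V_GS − V_TN, so the device is in saturation.
k_n = μ_nC_ox · (W/L) = 5.52 mA/V².
KCL at the drain: ½ k_n (V_GS − V_TN)² = (V_DD − V_GS)/R.
Let x = V_GS − 1.31. Then 78.9 x² + x − 4.59 = 0, giving x = 0.235 V (positive root), so V_GS = 1.54 V.
I_D = (V_DD − V_GS)/R = (5.9 − 1.54) / 28.6 = 0.152 mA.

I_D = 0.152 mA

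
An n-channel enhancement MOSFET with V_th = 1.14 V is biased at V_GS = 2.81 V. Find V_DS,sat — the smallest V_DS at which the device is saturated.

V_DS,sat = 1.67 V

The boundary between triode and saturation is V_DS = V_GS − V_th = V_ov.
V_ov = 2.81 − 1.14 = 1.67 V.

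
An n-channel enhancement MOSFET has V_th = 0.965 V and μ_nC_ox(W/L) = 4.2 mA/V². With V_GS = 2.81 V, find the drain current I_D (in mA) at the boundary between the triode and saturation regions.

At the boundary V_DS = V_ov = V_GS − V_th = 2.81 − 0.965 = 1.85 V.
I_D = ½ k_n V_ov² = 0.5 × 4.2 × 1.85² = 7.15 mA.

I_D = 7.15 mA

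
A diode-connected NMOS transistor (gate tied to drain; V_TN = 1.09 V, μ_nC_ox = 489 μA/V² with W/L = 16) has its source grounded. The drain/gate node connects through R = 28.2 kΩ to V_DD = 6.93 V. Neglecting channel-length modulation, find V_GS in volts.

V_GS = 1.32 V

With gate tied to drain, V_GS = V_DS ≥ V_GS − V_TN, so the device is in saturation.
k_n = μ_nC_ox · (W/L) = 7.824 mA/V².
KCL at the drain: ½ k_n (V_GS − V_TN)² = (V_DD − V_GS)/R.
Let x = V_GS − 1.09. Then 110 x² + x − 5.84 = 0, giving x = 0.226 V (positive root), so V_GS = 1.32 V.
I_D = (V_DD − V_GS)/R = (6.93 − 1.32) / 28.2 = 0.199 mA.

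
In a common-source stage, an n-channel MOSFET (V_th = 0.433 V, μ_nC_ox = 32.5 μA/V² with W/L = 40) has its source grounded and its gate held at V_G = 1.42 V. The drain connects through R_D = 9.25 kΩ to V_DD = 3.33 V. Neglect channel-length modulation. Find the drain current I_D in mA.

I_D = 0.327 mA

V_GS = V_G = 1.42 V, so V_ov = 1.42 − 0.433 = 0.987 V.
k_n = μ_nC_ox · (W/L) = 1.3 mA/V².
Assume saturation: I_D = ½ k_n V_ov² = 0.5 × 1.3 × 0.987² = 0.633 mA, giving V_DS = V_DD − I_D R_D = 3.33 − 0.633 × 9.25 = -2.53 V.
But -2.53 V < V_ov = 0.987 V, so the device is actually in triode.
In triode I_D = k_n[V_ov V_DS − ½ V_DS²] and I_D = (V_DD − V_DS)/R_D. Equating: 6.01 V_DS² − 12.87 V_DS + 3.33 = 0, giving V_DS = 0.301 V (the root below V_ov).
I_D = (3.33 − 0.301) / 9.25 = 0.327 mA.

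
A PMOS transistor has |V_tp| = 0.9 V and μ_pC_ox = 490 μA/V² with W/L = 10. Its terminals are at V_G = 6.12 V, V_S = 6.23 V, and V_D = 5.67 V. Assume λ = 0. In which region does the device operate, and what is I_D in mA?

Cutoff; I_D = 0 mA

V_SG = V_S − V_G = 6.23 − 6.12 = 0.11 V; V_SD = V_S − V_D = 6.23 − 5.67 = 0.56 V.
V_SG = 0.11 V < |V_tp| = 0.9 V, so the transistor is in cutoff.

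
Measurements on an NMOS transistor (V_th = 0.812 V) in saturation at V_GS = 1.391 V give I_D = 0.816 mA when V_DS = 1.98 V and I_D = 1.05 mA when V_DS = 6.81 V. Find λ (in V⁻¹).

λ = 0.0673 V⁻¹

With V_GS fixed, I_D ∝ (1 + λ V_DS) in saturation, so I_D2/I_D1 = (1 + λ V_DS2)/(1 + λ V_DS1).
1.05/0.816 = 1.287 = (1 + 6.81 λ)/(1 + 1.98 λ).
Solving: λ (I_D1 V_DS2 − I_D2 V_DS1) = I_D2 − I_D1, so λ = (1.05 − 0.816) / (0.816 × 6.81 − 1.05 × 1.98) = 0.234 / 3.48 = 0.0673 V⁻¹.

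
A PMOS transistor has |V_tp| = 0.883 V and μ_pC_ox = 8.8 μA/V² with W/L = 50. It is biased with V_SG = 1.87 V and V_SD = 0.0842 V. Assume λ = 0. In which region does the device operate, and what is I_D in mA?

k_p = μ_pC_ox · (W/L) = 0.44 mA/V².
V_ov = V_SG − |V_tp| = 1.87 − 0.883 = 0.987 V.
Since V_SD = 0.0842 V < V_ov = 0.987 V, the device is in the triode region.
I_D = k_p [V_ov · V_SD − ½ V_SD²] = 0.44 × [0.987 × 0.0842 − 0.5 × 0.0842²] = 0.035 mA.

Triode; I_D = 0.0350 mA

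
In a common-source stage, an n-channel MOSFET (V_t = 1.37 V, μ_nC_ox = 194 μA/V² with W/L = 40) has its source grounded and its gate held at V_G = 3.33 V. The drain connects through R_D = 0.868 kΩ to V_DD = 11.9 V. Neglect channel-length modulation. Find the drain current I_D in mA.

V_GS = V_G = 3.33 V, so V_ov = 3.33 − 1.37 = 1.96 V.
k_n = μ_nC_ox · (W/L) = 7.76 mA/V².
Assume saturation: I_D = ½ k_n V_ov² = 0.5 × 7.76 × 1.96² = 14.9 mA, giving V_DS = V_DD − I_D R_D = 11.9 − 14.9 × 0.868 = -1.04 V.
But -1.04 V < V_ov = 1.96 V, so the device is actually in triode.
In triode I_D = k_n[V_ov V_DS − ½ V_DS²] and I_D = (V_DD − V_DS)/R_D. Equating: 3.37 V_DS² − 14.2 V_DS + 11.9 = 0, giving V_DS = 1.15 V (the root below V_ov).
I_D = (11.9 − 1.15) / 0.868 = 12.4 mA.

I_D = 12.4 mA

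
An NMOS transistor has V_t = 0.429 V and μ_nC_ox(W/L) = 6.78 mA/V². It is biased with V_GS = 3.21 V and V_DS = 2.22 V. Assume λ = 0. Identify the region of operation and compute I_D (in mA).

V_ov = V_GS − V_t = 3.21 − 0.429 = 2.78 V.
Since V_DS = 2.22 V < V_ov = 2.78 V, the device is in the triode region.
I_D = k_n [V_ov · V_DS − ½ V_DS²] = 6.78 × [2.78 × 2.22 − 0.5 × 2.22²] = 25.2 mA.

Triode; I_D = 25.2 mA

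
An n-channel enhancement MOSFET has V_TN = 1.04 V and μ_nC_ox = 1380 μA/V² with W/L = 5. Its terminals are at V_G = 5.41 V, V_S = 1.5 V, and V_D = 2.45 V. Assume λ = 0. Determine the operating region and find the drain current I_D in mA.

Triode; I_D = 15.7 mA

V_GS = V_G − V_S = 5.41 − 1.5 = 3.91 V; V_DS = V_D − V_S = 2.45 − 1.5 = 0.95 V.
k_n = μ_nC_ox · (W/L) = 6.9 mA/V².
V_ov = V_GS − V_TN = 3.91 − 1.04 = 2.87 V.
Since V_DS = 0.95 V < V_ov = 2.87 V, the device is in the triode region.
I_D = k_n [V_ov · V_DS − ½ V_DS²] = 6.9 × [2.87 × 0.95 − 0.5 × 0.95²] = 15.7 mA.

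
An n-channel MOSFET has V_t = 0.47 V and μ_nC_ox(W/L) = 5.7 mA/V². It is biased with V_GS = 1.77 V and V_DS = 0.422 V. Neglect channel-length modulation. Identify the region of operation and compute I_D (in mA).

V_ov = V_GS − V_t = 1.77 − 0.47 = 1.3 V.
Since V_DS = 0.422 V < V_ov = 1.3 V, the device is in the triode region.
I_D = k_n [V_ov · V_DS − ½ V_DS²] = 5.7 × [1.3 × 0.422 − 0.5 × 0.422²] = 2.62 mA.

Triode; I_D = 2.62 mA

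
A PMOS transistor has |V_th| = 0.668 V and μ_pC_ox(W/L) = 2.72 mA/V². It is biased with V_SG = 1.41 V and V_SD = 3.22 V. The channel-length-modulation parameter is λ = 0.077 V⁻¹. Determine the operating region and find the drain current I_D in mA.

V_ov = V_SG − |V_th| = 1.41 − 0.668 = 0.742 V.
Since V_SD = 3.22 V ≥ V_ov = 0.742 V, the device is in saturation.
I_D = ½ k_p V_ov² (1 + λ V_SD) = 0.5 × 2.72 × 0.742² × (1 + 0.077 × 3.22) = 0.934 mA.

Saturation; I_D = 0.934 mA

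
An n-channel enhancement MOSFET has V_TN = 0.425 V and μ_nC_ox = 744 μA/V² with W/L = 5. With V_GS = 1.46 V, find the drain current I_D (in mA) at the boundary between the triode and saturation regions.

At the boundary V_DS = V_ov = V_GS − V_TN = 1.46 − 0.425 = 1.03 V.
k_n = μ_nC_ox · (W/L) = 3.72 mA/V².
I_D = ½ k_n V_ov² = 0.5 × 3.72 × 1.03² = 1.99 mA.

I_D = 1.99 mA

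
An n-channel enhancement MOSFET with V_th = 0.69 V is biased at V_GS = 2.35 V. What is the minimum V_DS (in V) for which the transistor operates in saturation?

The boundary between triode and saturation is V_DS = V_GS − V_th = V_ov.
V_ov = 2.35 − 0.69 = 1.66 V.

V_DS,sat = 1.66 V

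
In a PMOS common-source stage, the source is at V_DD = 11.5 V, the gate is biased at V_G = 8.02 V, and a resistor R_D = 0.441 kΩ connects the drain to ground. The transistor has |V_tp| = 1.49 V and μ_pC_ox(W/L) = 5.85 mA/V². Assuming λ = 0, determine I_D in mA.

I_D = 11.6 mA

V_SG = V_DD − V_G = 11.5 − 8.02 = 3.48 V, so V_ov = 3.48 − 1.49 = 1.99 V.
Assume saturation: I_D = ½ k_p V_ov² = 0.5 × 5.85 × 1.99² = 11.6 mA, giving V_SD = V_DD − I_D R_D = 11.5 − 11.6 × 0.441 = 6.39 V.
V_SD = 6.39 V ≥ V_ov = 1.99 V, confirming saturation.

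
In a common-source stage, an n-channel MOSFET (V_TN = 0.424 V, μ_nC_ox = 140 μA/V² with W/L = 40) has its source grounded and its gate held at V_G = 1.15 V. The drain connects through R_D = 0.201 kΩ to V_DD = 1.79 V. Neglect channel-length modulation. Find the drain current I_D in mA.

I_D = 1.48 mA

V_GS = V_G = 1.15 V, so V_ov = 1.15 − 0.424 = 0.726 V.
k_n = μ_nC_ox · (W/L) = 5.6 mA/V².
Assume saturation: I_D = ½ k_n V_ov² = 0.5 × 5.6 × 0.726² = 1.48 mA, giving V_DS = V_DD − I_D R_D = 1.79 − 1.48 × 0.201 = 1.49 V.
V_DS = 1.49 V ≥ V_ov = 0.726 V, confirming saturation.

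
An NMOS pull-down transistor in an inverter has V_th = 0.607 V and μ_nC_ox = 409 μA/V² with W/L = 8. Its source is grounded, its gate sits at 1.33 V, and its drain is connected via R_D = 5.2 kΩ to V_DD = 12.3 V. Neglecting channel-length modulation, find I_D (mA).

V_GS = V_G = 1.33 V, so V_ov = 1.33 − 0.607 = 0.723 V.
k_n = μ_nC_ox · (W/L) = 3.272 mA/V².
Assume saturation: I_D = ½ k_n V_ov² = 0.5 × 3.272 × 0.723² = 0.855 mA, giving V_DS = V_DD − I_D R_D = 12.3 − 0.855 × 5.2 = 7.85 V.
V_DS = 7.85 V ≥ V_ov = 0.723 V, confirming saturation.

I_D = 0.855 mA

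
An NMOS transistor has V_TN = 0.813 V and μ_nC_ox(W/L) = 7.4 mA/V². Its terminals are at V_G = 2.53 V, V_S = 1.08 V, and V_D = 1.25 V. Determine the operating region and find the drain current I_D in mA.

Triode; I_D = 0.694 mA

V_GS = V_G − V_S = 2.53 − 1.08 = 1.45 V; V_DS = V_D − V_S = 1.25 − 1.08 = 0.17 V.
V_ov = V_GS − V_TN = 1.45 − 0.813 = 0.637 V.
Since V_DS = 0.17 V < V_ov = 0.637 V, the device is in the triode region.
I_D = k_n [V_ov · V_DS − ½ V_DS²] = 7.4 × [0.637 × 0.17 − 0.5 × 0.17²] = 0.694 mA.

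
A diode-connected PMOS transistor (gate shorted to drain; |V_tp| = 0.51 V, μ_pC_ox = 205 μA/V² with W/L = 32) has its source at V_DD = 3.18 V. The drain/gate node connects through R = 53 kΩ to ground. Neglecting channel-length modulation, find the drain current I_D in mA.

I_D = 0.0481 mA

With gate tied to drain, V_SG = V_SD ≥ V_SG − |V_tp|, so the device is in saturation.
k_p = μ_pC_ox · (W/L) = 6.56 mA/V².
KCL at the drain: ½ k_p (V_SG − |V_tp|)² = (V_DD − V_SG)/R.
Let x = V_SG − 0.51. Then 174 x² + x − 2.67 = 0, giving x = 0.121 V (positive root), so V_SG = 0.631 V.
I_D = (V_DD − V_SG)/R = (3.18 − 0.631) / 53 = 0.0481 mA.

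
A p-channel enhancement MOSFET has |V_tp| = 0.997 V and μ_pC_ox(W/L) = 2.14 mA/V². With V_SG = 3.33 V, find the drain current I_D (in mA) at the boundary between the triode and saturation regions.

I_D = 5.82 mA

At the boundary V_SD = V_ov = V_SG − |V_tp| = 3.33 − 0.997 = 2.33 V.
I_D = ½ k_p V_ov² = 0.5 × 2.14 × 2.33² = 5.82 mA.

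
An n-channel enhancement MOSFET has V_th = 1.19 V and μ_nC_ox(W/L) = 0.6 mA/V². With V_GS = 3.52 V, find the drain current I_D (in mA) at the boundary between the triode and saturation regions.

I_D = 1.63 mA

At the boundary V_DS = V_ov = V_GS − V_th = 3.52 − 1.19 = 2.33 V.
I_D = ½ k_n V_ov² = 0.5 × 0.6 × 2.33² = 1.63 mA.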